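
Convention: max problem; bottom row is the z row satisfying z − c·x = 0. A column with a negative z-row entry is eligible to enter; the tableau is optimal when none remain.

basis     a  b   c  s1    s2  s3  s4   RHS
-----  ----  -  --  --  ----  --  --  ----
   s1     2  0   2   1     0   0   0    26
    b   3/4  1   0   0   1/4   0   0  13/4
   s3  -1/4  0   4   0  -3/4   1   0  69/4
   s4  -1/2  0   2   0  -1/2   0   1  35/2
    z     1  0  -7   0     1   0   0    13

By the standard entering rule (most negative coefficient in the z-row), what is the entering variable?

c

Negative z-row entries: c: -7.
The most negative is -7 in column c, so c enters.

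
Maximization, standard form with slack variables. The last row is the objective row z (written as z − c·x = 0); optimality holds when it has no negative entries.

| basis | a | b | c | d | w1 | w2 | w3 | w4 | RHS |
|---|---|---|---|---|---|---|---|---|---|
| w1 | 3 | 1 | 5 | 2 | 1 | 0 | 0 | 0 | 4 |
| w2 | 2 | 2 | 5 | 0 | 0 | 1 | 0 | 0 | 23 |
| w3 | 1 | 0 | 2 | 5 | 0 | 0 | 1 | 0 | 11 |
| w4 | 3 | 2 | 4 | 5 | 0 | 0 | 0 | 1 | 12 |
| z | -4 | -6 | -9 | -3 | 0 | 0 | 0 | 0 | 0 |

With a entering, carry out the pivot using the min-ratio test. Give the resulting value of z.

16/3

Ratio test on column a — row 1: 4/3 = 4/3; row 2: 23/2 = 23/2; row 3: 11/1 = 11; row 4: 12/3 = 4. Minimum is 4/3 at row 1 (w1 leaves); pivot element 3.
Pivot on row 1; the z-row RHS becomes 0 − (-4)·(4/3) = 16/3.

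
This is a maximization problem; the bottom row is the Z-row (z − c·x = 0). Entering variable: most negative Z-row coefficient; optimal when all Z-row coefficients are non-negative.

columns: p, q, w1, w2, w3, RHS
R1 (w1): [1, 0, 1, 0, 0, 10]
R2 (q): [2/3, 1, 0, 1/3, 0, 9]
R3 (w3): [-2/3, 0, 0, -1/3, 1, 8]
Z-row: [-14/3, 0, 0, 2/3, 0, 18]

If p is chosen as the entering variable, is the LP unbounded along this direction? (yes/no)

Column p has positive entries in row(s) 1, 2, so the ratio test bounds it — not unbounded.

no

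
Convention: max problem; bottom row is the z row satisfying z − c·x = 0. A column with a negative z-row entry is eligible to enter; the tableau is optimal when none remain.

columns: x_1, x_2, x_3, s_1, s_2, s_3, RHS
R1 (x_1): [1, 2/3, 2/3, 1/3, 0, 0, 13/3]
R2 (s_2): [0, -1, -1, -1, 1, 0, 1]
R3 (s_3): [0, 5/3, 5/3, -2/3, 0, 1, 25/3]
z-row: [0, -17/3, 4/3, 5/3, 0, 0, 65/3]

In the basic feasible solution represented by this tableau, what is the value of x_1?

13/3

x_1 is basic (row 1); its value is the RHS of that row, 13/3.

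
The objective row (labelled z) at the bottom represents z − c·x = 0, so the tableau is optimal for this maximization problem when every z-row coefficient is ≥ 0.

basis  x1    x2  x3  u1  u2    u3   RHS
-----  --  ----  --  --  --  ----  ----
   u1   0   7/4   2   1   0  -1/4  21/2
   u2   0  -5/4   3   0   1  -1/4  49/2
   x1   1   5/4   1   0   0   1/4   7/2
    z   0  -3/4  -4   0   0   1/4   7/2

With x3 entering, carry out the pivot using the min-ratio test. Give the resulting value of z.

Ratio test on column x3 — row 1: (21/2)/2 = 21/4; row 2: (49/2)/3 = 49/6; row 3: (7/2)/1 = 7/2. Minimum is 7/2 at row 3 (x1 leaves); pivot element 1.
Pivot on row 3; the z-row RHS becomes 7/2 − (-4)·(7/2) = 35/2.

35/2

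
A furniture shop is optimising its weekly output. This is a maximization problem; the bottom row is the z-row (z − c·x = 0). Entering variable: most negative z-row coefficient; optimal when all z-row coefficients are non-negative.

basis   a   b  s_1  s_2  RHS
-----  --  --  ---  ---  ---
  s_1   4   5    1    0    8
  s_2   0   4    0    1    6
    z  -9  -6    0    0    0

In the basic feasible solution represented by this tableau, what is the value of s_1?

8

s_1 is basic (row 1); its value is the RHS of that row, 8.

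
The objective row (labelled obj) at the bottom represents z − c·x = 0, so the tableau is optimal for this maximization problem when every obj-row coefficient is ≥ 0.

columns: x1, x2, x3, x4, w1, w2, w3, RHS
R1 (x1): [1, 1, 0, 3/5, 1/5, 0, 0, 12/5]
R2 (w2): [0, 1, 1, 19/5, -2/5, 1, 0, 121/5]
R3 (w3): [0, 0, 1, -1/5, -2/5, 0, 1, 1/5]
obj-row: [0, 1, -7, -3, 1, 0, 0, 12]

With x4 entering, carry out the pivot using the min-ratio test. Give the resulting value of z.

Ratio test on column x4 — row 1: (12/5)/(3/5) = 4; row 2: (121/5)/(19/5) = 121/19; row 3: entry -1/5 ≤ 0. Minimum is 4 at row 1 (x1 leaves); pivot element 3/5.
Pivot on row 1; the obj-row RHS becomes 12 − (-3)·4 = 24.

24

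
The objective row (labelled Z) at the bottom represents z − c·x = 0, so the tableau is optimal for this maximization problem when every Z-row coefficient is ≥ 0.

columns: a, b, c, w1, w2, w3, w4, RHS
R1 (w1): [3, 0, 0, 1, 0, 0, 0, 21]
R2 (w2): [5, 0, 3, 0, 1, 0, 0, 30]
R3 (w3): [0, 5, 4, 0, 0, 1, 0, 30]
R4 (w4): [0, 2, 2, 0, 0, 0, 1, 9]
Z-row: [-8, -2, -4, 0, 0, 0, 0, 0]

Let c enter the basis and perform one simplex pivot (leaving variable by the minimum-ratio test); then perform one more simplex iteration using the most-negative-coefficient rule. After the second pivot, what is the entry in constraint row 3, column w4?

Ratio test on column c — row 1: entry 0 ≤ 0; row 2: 30/3 = 10; row 3: 30/4 = 15/2; row 4: 9/2 = 9/2. Minimum is 9/2 at row 4 (w4 leaves); pivot element 2.
Divide row 4 by 2; eliminate column c from the other rows.
Second iteration: most negative Z-row entry is -8 in column a, so a enters.
Ratio test on column a — row 1: 21/3 = 7; row 2: (33/2)/5 = 33/10; row 3: entry 0 ≤ 0; row 4: entry 0 ≤ 0. Minimum is 33/10 at row 2 (w2 leaves); pivot element 5.
Divide row 2 by 5; eliminate column a from the other rows.
After both pivots, the entry at constraint row 3, column w4 is -2.

-2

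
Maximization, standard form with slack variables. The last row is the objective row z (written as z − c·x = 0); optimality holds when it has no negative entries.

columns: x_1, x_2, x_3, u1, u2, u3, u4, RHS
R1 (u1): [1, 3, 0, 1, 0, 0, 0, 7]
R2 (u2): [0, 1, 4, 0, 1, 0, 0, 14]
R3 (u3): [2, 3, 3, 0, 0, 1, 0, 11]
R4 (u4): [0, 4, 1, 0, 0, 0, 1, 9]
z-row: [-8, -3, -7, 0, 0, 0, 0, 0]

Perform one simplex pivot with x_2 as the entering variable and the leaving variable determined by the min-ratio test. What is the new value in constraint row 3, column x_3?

9/4

Ratio test on column x_2 — row 1: 7/3 = 7/3; row 2: 14/1 = 14; row 3: 11/3 = 11/3; row 4: 9/4 = 9/4. Minimum is 9/4 at row 4 (u4 leaves); pivot element 4.
Divide row 4 by 4; eliminate column x_2 from the other rows.
Row 3 update in column x_3: 3 − 3·(1/4) = 9/4.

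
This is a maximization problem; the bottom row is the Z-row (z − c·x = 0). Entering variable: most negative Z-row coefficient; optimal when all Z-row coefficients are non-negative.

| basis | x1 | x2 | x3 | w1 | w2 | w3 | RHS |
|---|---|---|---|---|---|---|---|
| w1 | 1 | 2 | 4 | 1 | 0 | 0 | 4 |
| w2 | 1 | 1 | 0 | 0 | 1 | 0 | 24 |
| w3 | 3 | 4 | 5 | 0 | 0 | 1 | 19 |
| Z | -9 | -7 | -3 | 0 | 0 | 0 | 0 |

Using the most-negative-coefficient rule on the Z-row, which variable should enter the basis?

Negative Z-row entries: x1: -9, x2: -7, x3: -3.
The most negative is -9 in column x1, so x1 enters.

x1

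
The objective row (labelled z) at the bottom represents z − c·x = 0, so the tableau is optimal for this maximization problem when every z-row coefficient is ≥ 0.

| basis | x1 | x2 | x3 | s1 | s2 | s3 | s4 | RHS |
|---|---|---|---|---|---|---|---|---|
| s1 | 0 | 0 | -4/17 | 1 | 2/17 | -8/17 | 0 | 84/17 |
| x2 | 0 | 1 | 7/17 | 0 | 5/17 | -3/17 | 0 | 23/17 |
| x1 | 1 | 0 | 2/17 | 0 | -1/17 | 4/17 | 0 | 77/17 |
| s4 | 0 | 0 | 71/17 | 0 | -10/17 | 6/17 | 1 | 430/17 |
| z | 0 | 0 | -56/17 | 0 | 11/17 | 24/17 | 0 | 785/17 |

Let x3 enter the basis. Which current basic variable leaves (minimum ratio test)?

x2

Column x3 entries and ratios — s1: -4/17 ≤ 0, skip; x2: (23/17)/(7/17) = 23/7; x1: (77/17)/(2/17) = 77/2; s4: (430/17)/(71/17) = 430/71.
Smallest ratio is 23/7 in the row of x2, so x2 leaves.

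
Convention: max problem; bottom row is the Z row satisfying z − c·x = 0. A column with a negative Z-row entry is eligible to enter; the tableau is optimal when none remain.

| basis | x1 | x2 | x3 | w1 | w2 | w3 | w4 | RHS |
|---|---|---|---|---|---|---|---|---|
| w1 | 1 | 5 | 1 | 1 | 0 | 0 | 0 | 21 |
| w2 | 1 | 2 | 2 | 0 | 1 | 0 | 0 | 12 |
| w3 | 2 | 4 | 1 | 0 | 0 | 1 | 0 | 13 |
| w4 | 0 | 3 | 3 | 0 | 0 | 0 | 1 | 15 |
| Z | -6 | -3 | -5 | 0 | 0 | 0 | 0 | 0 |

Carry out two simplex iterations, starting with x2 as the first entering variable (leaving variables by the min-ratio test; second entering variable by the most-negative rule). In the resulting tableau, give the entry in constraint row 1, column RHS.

29/2

Ratio test on column x2 — row 1: 21/5 = 21/5; row 2: 12/2 = 6; row 3: 13/4 = 13/4; row 4: 15/3 = 5. Minimum is 13/4 at row 3 (w3 leaves); pivot element 4.
Divide row 3 by 4; eliminate column x2 from the other rows.
Second iteration: most negative Z-row entry is -9/2 in column x1, so x1 enters.
Ratio test on column x1 — row 1: entry -3/2 ≤ 0; row 2: entry 0 ≤ 0; row 3: (13/4)/(1/2) = 13/2; row 4: entry -3/2 ≤ 0. Minimum is 13/2 at row 3 (x2 leaves); pivot element 1/2.
Divide row 3 by 1/2; eliminate column x1 from the other rows.
After both pivots, the entry at constraint row 1, column RHS is 29/2.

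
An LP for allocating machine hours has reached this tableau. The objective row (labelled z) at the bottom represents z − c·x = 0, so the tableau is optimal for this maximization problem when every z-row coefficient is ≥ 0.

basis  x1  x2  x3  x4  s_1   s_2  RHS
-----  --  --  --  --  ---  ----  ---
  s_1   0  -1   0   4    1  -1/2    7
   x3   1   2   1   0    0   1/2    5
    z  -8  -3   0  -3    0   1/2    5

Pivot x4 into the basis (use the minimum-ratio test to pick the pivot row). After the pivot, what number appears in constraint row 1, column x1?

0

Ratio test on column x4 — row 1: 7/4 = 7/4; row 2: entry 0 ≤ 0. Minimum is 7/4 at row 1 (s_1 leaves); pivot element 4.
Divide row 1 by 4; eliminate column x4 from the other rows.
In the new row 1, the x1 entry is the old entry divided by the pivot: 0/4 = 0.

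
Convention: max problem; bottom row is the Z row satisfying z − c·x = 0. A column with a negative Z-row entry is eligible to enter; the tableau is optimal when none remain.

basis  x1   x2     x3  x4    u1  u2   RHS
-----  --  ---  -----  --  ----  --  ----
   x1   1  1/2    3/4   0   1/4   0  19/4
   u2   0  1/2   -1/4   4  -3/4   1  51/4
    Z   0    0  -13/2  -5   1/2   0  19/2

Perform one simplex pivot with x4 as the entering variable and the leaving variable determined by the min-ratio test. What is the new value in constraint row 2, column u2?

Ratio test on column x4 — row 1: entry 0 ≤ 0; row 2: (51/4)/4 = 51/16. Minimum is 51/16 at row 2 (u2 leaves); pivot element 4.
Divide row 2 by 4; eliminate column x4 from the other rows.
In the new row 2, the u2 entry is the old entry divided by the pivot: 1/4 = 1/4.

1/4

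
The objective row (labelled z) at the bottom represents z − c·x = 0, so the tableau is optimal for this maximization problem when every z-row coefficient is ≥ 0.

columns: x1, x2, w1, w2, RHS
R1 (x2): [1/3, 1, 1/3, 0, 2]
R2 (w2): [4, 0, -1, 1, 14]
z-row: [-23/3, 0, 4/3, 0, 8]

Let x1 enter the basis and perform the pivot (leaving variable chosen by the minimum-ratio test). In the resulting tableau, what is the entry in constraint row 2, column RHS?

Ratio test on column x1 — row 1: 2/(1/3) = 6; row 2: 14/4 = 7/2. Minimum is 7/2 at row 2 (w2 leaves); pivot element 4.
Divide row 2 by 4; eliminate column x1 from the other rows.
In the new row 2, the RHS entry is the old entry divided by the pivot: 14/4 = 7/2.

7/2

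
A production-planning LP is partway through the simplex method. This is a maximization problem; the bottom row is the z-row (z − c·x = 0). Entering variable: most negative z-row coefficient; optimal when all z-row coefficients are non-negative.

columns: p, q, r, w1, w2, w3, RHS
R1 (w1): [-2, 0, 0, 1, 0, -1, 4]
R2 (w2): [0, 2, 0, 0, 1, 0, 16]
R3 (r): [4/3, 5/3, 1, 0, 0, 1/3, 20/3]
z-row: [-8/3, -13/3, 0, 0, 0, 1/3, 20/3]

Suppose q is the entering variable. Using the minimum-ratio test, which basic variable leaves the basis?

Column q entries and ratios — w1: 0 ≤ 0, skip; w2: 16/2 = 8; r: (20/3)/(5/3) = 4.
Smallest ratio is 4 in the row of r, so r leaves.

r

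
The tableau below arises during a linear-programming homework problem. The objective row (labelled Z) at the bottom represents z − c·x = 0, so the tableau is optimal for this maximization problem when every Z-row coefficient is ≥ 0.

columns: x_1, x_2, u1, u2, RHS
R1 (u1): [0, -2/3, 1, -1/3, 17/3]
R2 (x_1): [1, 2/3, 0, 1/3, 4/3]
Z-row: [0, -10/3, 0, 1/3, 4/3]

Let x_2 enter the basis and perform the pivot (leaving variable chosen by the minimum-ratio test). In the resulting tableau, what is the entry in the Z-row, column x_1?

Ratio test on column x_2 — row 1: entry -2/3 ≤ 0; row 2: (4/3)/(2/3) = 2. Minimum is 2 at row 2 (x_1 leaves); pivot element 2/3.
Divide row 2 by 2/3; eliminate column x_2 from the other rows.
Z-row update in column x_1: 0 − (-10/3)·(3/2) = 5.

5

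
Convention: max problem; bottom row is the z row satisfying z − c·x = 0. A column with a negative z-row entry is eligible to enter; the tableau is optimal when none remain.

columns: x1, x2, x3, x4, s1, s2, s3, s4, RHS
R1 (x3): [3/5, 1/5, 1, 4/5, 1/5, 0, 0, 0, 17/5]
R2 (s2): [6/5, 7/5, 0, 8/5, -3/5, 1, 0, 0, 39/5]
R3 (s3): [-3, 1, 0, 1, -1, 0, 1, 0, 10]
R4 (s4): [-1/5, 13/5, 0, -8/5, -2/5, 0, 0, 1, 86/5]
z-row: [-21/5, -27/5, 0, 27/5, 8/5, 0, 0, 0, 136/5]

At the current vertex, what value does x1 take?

x1 is not in the basis, so in the current basic feasible solution x1 = 0.

0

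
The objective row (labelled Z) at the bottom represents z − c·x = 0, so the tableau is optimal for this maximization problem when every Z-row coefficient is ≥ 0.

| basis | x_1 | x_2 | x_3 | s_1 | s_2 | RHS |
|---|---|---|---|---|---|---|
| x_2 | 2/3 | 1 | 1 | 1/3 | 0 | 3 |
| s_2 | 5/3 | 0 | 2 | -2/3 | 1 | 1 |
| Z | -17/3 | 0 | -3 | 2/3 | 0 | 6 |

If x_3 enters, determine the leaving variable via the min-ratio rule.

s_2

Column x_3 entries and ratios — x_2: 3/1 = 3; s_2: 1/2 = 1/2.
Smallest ratio is 1/2 in the row of s_2, so s_2 leaves.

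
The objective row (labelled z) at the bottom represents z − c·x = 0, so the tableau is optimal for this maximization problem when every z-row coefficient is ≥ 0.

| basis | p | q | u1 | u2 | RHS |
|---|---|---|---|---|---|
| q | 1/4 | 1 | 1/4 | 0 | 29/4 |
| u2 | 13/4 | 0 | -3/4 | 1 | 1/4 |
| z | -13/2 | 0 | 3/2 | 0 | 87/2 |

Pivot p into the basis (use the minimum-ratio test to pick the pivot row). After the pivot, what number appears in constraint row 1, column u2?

Ratio test on column p — row 1: (29/4)/(1/4) = 29; row 2: (1/4)/(13/4) = 1/13. Minimum is 1/13 at row 2 (u2 leaves); pivot element 13/4.
Divide row 2 by 13/4; eliminate column p from the other rows.
Row 1 update in column u2: 0 − (1/4)·(4/13) = -1/13.

-1/13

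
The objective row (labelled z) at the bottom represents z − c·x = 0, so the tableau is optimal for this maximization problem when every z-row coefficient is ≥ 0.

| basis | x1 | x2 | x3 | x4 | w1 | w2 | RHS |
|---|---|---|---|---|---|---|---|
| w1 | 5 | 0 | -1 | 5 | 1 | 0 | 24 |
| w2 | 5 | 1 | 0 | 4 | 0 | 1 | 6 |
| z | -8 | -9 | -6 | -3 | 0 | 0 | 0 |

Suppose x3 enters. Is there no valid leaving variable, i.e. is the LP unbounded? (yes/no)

Every constraint-row entry in column x3 is ≤ 0, so increasing x3 is unbounded.

yes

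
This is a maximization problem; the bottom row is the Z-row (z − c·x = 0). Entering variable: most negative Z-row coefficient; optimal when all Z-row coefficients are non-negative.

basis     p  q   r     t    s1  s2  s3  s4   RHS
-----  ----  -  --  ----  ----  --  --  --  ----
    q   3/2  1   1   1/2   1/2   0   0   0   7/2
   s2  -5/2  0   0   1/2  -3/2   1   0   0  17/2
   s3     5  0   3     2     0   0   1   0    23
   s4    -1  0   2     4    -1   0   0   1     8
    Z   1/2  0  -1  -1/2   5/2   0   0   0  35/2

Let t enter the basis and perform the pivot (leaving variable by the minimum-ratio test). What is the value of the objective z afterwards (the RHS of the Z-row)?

37/2

Ratio test on column t — row 1: (7/2)/(1/2) = 7; row 2: (17/2)/(1/2) = 17; row 3: 23/2 = 23/2; row 4: 8/4 = 2. Minimum is 2 at row 4 (s4 leaves); pivot element 4.
Pivot on row 4; the Z-row RHS becomes 35/2 − (-1/2)·2 = 37/2.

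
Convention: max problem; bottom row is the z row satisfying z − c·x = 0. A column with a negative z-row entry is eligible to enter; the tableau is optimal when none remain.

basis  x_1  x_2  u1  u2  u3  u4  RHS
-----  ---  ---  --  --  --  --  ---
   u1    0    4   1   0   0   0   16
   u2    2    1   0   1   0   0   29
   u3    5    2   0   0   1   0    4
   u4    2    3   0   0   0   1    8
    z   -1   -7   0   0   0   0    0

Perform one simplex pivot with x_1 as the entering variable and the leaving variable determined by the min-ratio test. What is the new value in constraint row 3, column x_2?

Ratio test on column x_1 — row 1: entry 0 ≤ 0; row 2: 29/2 = 29/2; row 3: 4/5 = 4/5; row 4: 8/2 = 4. Minimum is 4/5 at row 3 (u3 leaves); pivot element 5.
Divide row 3 by 5; eliminate column x_1 from the other rows.
In the new row 3, the x_2 entry is the old entry divided by the pivot: 2/5 = 2/5.

2/5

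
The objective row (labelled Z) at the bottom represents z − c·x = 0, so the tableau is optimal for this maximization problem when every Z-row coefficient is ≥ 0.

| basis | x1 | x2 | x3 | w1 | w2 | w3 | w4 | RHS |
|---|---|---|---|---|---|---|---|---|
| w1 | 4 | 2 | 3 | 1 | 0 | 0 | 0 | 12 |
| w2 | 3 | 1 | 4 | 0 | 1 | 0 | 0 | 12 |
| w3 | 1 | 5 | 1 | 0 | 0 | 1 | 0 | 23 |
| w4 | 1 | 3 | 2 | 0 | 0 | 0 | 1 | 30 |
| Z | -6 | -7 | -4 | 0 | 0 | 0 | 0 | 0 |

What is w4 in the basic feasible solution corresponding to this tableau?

w4 is basic (row 4); its value is the RHS of that row, 30.

30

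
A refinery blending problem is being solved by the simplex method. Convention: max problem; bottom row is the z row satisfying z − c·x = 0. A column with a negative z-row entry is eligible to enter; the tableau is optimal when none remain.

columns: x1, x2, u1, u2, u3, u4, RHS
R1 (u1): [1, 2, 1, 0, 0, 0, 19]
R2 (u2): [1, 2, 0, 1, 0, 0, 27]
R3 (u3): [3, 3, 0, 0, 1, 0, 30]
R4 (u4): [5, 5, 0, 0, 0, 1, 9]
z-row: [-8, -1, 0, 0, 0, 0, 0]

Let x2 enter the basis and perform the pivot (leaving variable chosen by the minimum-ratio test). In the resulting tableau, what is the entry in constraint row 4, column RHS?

Ratio test on column x2 — row 1: 19/2 = 19/2; row 2: 27/2 = 27/2; row 3: 30/3 = 10; row 4: 9/5 = 9/5. Minimum is 9/5 at row 4 (u4 leaves); pivot element 5.
Divide row 4 by 5; eliminate column x2 from the other rows.
In the new row 4, the RHS entry is the old entry divided by the pivot: 9/5 = 9/5.

9/5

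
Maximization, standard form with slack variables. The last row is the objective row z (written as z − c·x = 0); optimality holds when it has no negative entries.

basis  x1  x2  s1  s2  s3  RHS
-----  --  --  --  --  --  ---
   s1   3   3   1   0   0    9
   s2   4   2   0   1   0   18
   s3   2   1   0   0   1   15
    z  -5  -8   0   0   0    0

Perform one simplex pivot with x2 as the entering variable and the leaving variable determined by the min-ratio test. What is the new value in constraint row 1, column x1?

1

Ratio test on column x2 — row 1: 9/3 = 3; row 2: 18/2 = 9; row 3: 15/1 = 15. Minimum is 3 at row 1 (s1 leaves); pivot element 3.
Divide row 1 by 3; eliminate column x2 from the other rows.
In the new row 1, the x1 entry is the old entry divided by the pivot: 3/3 = 1.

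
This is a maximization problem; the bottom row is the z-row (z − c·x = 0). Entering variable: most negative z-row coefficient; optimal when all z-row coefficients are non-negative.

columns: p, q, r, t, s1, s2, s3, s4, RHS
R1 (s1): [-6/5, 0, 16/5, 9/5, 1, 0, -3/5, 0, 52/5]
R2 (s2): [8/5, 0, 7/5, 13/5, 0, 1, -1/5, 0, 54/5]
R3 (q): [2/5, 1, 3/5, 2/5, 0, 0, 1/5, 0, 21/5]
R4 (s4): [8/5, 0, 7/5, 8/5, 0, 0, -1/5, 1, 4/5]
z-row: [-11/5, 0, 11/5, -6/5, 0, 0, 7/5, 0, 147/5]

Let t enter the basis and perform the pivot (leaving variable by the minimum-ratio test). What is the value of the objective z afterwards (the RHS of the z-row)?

Ratio test on column t — row 1: (52/5)/(9/5) = 52/9; row 2: (54/5)/(13/5) = 54/13; row 3: (21/5)/(2/5) = 21/2; row 4: (4/5)/(8/5) = 1/2. Minimum is 1/2 at row 4 (s4 leaves); pivot element 8/5.
Pivot on row 4; the z-row RHS becomes 147/5 − (-6/5)·(1/2) = 30.

30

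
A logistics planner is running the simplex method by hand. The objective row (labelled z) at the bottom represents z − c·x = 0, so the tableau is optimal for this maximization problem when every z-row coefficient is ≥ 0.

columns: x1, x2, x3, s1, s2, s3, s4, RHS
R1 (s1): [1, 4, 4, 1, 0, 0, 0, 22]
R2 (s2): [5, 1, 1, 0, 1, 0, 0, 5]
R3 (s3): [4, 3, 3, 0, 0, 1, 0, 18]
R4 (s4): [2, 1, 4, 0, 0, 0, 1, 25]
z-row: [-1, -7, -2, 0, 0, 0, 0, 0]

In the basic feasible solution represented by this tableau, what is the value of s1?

22

s1 is basic (row 1); its value is the RHS of that row, 22.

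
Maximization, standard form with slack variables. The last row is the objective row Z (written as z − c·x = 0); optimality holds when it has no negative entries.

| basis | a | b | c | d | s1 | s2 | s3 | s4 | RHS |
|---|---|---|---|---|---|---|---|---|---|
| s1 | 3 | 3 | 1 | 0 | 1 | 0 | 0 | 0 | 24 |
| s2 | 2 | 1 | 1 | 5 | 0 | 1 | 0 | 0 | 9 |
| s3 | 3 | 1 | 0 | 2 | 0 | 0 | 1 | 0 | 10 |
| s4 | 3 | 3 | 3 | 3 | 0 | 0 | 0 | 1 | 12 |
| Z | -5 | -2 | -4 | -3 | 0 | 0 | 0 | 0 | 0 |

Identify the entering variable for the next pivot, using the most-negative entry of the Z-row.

Negative Z-row entries: a: -5, b: -2, c: -4, d: -3.
The most negative is -5 in column a, so a enters.

a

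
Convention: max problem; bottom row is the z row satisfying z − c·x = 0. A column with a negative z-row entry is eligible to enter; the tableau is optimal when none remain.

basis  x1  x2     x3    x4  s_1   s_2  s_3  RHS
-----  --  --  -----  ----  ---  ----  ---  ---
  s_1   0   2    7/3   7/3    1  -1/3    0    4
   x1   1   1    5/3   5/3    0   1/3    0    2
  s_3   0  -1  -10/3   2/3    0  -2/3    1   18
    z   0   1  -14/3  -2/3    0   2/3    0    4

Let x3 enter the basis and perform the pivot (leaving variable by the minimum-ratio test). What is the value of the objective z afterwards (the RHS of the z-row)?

Ratio test on column x3 — row 1: 4/(7/3) = 12/7; row 2: 2/(5/3) = 6/5; row 3: entry -10/3 ≤ 0. Minimum is 6/5 at row 2 (x1 leaves); pivot element 5/3.
Pivot on row 2; the z-row RHS becomes 4 − (-14/3)·(6/5) = 48/5.

48/5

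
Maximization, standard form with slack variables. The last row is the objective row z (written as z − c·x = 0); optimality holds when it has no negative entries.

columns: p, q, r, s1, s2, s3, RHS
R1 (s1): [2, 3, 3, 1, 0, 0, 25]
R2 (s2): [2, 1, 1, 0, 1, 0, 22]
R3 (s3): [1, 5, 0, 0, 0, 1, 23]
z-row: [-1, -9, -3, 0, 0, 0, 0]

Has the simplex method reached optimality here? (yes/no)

The z-row has a negative entry -9 in column q, so it is not optimal.

no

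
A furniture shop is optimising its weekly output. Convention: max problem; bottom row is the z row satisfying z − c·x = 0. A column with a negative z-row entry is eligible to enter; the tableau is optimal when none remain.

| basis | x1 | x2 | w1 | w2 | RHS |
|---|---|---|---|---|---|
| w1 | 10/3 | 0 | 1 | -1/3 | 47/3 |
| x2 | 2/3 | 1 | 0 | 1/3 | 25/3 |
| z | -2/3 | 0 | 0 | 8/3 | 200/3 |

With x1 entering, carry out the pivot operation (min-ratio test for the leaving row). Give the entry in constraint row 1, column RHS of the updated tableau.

Ratio test on column x1 — row 1: (47/3)/(10/3) = 47/10; row 2: (25/3)/(2/3) = 25/2. Minimum is 47/10 at row 1 (w1 leaves); pivot element 10/3.
Divide row 1 by 10/3; eliminate column x1 from the other rows.
In the new row 1, the RHS entry is the old entry divided by the pivot: (47/3)/(10/3) = 47/10.

47/10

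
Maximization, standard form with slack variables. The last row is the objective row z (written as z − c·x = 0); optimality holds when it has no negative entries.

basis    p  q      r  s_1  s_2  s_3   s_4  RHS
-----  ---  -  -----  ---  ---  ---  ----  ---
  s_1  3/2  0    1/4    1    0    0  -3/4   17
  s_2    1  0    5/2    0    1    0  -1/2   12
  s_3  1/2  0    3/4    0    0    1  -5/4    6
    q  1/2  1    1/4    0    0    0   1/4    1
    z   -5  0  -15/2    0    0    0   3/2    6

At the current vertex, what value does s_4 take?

0

s_4 is not in the basis, so in the current basic feasible solution s_4 = 0.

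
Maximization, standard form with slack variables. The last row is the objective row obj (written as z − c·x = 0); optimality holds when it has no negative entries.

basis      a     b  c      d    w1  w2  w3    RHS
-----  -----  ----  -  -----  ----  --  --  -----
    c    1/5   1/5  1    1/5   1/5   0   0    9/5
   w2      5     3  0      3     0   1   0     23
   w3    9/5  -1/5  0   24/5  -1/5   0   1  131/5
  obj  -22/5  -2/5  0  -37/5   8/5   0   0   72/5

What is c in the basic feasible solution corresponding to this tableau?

c is basic (row 1); its value is the RHS of that row, 9/5.

9/5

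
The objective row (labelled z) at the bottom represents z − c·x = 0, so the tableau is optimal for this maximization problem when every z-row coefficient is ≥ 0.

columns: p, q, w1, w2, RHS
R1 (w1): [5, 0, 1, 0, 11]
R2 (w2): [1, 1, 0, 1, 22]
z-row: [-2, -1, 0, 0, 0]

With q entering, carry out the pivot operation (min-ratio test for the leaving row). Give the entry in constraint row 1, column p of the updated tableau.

5

Ratio test on column q — row 1: entry 0 ≤ 0; row 2: 22/1 = 22. Minimum is 22 at row 2 (w2 leaves); pivot element 1.
Divide row 2 by 1; eliminate column q from the other rows.
Row 1 update in column p: 5 − 0·1 = 5.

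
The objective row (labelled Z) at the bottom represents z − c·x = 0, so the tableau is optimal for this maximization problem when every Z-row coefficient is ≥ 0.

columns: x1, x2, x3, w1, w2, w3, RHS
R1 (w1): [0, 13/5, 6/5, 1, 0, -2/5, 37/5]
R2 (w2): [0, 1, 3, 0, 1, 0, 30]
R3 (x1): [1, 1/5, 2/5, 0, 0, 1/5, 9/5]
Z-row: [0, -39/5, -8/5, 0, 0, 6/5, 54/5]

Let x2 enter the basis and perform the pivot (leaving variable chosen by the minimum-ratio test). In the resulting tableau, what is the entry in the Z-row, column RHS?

33

Ratio test on column x2 — row 1: (37/5)/(13/5) = 37/13; row 2: 30/1 = 30; row 3: (9/5)/(1/5) = 9. Minimum is 37/13 at row 1 (w1 leaves); pivot element 13/5.
Divide row 1 by 13/5; eliminate column x2 from the other rows.
Z-row update in column RHS: 54/5 − (-39/5)·(37/13) = 33.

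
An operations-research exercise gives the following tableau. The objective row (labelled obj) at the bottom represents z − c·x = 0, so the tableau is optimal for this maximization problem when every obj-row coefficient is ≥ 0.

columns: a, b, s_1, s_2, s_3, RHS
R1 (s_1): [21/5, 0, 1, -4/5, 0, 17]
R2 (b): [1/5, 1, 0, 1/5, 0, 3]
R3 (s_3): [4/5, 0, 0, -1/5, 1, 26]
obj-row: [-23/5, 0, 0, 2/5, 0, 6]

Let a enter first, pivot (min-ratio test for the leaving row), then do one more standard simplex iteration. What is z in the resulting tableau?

29

Ratio test on column a — row 1: 17/(21/5) = 85/21; row 2: 3/(1/5) = 15; row 3: 26/(4/5) = 65/2. Minimum is 85/21 at row 1 (s_1 leaves); pivot element 21/5.
Pivot on row 1; the obj-row RHS becomes 6 − (-23/5)·(85/21) = 517/21.
Next entering variable (most negative obj-row entry -10/21): s_2.
Ratio test on column s_2 — row 1: entry -4/21 ≤ 0; row 2: (46/21)/(5/21) = 46/5; row 3: entry -1/21 ≤ 0. Minimum is 46/5 at row 2 (b leaves); pivot element 5/21.
After the second pivot the obj-row RHS is 517/21 − (-10/21)·(46/5) = 29.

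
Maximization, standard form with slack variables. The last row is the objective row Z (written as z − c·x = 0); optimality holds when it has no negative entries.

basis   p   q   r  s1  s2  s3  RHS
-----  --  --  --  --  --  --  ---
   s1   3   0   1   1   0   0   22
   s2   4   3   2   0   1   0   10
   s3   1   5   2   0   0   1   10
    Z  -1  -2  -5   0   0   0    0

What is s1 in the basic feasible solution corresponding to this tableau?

22

s1 is basic (row 1); its value is the RHS of that row, 22.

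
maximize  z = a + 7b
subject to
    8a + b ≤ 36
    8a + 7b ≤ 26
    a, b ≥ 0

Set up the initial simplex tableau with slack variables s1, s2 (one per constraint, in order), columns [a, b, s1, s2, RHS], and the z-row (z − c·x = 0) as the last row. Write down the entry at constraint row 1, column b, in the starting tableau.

1

Constraint 1 has coefficient 1 on b.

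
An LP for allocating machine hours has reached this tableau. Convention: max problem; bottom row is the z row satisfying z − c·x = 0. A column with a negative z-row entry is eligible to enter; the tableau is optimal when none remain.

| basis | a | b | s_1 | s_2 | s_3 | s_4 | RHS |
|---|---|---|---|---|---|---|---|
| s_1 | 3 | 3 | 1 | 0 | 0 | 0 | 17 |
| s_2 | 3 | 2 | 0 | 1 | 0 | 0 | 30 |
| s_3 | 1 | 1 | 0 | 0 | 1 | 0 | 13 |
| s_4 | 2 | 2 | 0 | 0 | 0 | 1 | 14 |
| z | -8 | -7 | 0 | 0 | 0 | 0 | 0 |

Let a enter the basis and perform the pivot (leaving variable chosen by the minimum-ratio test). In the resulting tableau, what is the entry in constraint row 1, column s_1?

1/3

Ratio test on column a — row 1: 17/3 = 17/3; row 2: 30/3 = 10; row 3: 13/1 = 13; row 4: 14/2 = 7. Minimum is 17/3 at row 1 (s_1 leaves); pivot element 3.
Divide row 1 by 3; eliminate column a from the other rows.
In the new row 1, the s_1 entry is the old entry divided by the pivot: 1/3 = 1/3.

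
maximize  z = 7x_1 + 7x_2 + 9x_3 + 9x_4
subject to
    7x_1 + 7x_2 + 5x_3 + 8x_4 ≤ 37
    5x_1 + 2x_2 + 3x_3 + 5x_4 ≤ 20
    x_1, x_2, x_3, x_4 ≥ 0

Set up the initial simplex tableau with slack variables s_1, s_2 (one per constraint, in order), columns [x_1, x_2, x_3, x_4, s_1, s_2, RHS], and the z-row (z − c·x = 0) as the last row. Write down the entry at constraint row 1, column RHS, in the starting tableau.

The RHS of constraint 1 is b_1 = 37.

37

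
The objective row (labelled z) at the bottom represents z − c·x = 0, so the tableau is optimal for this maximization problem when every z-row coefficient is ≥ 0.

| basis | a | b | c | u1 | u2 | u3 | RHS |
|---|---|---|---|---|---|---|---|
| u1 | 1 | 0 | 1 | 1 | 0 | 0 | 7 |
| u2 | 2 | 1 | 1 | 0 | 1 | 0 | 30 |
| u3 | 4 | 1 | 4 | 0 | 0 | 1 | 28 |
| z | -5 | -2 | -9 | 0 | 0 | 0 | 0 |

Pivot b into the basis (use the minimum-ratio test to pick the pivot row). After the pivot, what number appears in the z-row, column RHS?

Ratio test on column b — row 1: entry 0 ≤ 0; row 2: 30/1 = 30; row 3: 28/1 = 28. Minimum is 28 at row 3 (u3 leaves); pivot element 1.
Divide row 3 by 1; eliminate column b from the other rows.
z-row update in column RHS: 0 − (-2)·28 = 56.

56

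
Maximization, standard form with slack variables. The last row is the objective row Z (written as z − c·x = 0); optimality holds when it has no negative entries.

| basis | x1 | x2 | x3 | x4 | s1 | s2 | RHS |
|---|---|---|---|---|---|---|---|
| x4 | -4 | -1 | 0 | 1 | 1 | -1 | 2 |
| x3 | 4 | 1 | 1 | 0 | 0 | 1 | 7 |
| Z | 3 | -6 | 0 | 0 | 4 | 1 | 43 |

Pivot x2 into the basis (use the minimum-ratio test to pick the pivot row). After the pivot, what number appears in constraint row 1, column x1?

0

Ratio test on column x2 — row 1: entry -1 ≤ 0; row 2: 7/1 = 7. Minimum is 7 at row 2 (x3 leaves); pivot element 1.
Divide row 2 by 1; eliminate column x2 from the other rows.
Row 1 update in column x1: -4 − (-1)·4 = 0.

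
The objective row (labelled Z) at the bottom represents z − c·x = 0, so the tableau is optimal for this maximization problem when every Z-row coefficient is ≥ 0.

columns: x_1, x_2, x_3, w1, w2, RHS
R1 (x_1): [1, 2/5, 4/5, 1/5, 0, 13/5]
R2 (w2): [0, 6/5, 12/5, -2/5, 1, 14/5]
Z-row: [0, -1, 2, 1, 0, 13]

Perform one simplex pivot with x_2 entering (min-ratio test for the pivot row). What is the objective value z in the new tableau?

46/3

Ratio test on column x_2 — row 1: (13/5)/(2/5) = 13/2; row 2: (14/5)/(6/5) = 7/3. Minimum is 7/3 at row 2 (w2 leaves); pivot element 6/5.
Pivot on row 2; the Z-row RHS becomes 13 − (-1)·(7/3) = 46/3.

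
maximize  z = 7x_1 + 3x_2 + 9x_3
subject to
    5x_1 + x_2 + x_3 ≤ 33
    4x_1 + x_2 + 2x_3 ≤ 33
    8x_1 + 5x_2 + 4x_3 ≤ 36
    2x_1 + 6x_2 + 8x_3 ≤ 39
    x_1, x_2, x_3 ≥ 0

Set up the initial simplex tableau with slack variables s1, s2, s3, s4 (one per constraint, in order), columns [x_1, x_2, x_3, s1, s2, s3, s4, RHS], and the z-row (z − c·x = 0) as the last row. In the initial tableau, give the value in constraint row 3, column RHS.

36

The RHS of constraint 3 is b_3 = 36.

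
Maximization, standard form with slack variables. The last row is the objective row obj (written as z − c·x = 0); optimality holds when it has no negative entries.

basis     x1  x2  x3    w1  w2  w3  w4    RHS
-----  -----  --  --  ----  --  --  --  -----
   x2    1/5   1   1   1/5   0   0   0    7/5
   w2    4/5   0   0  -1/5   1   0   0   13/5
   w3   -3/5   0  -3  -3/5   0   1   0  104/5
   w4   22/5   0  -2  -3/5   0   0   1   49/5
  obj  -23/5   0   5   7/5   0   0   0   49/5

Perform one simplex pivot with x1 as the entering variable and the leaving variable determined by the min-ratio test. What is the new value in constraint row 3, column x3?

-36/11

Ratio test on column x1 — row 1: (7/5)/(1/5) = 7; row 2: (13/5)/(4/5) = 13/4; row 3: entry -3/5 ≤ 0; row 4: (49/5)/(22/5) = 49/22. Minimum is 49/22 at row 4 (w4 leaves); pivot element 22/5.
Divide row 4 by 22/5; eliminate column x1 from the other rows.
Row 3 update in column x3: -3 − (-3/5)·(-5/11) = -36/11.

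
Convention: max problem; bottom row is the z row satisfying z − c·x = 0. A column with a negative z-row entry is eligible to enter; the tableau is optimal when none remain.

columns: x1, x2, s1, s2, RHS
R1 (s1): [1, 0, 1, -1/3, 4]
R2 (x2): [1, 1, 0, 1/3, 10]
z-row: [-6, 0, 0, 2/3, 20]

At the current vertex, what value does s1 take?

4

s1 is basic (row 1); its value is the RHS of that row, 4.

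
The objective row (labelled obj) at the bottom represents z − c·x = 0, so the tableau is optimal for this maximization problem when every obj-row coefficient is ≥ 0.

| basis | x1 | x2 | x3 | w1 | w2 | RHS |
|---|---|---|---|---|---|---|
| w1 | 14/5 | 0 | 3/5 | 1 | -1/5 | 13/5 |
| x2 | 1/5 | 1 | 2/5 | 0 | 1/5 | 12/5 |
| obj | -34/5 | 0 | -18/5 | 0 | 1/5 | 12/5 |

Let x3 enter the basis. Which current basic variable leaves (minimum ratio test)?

w1

Column x3 entries and ratios — w1: (13/5)/(3/5) = 13/3; x2: (12/5)/(2/5) = 6.
Smallest ratio is 13/3 in the row of w1, so w1 leaves.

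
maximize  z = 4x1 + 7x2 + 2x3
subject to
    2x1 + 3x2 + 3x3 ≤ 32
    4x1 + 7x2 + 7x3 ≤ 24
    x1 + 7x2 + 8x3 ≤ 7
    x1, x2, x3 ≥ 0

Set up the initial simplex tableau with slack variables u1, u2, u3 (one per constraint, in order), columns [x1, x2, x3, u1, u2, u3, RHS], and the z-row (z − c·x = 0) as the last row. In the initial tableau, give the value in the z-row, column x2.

-7

The z-row carries the negated objective coefficients: the x2 entry is -7.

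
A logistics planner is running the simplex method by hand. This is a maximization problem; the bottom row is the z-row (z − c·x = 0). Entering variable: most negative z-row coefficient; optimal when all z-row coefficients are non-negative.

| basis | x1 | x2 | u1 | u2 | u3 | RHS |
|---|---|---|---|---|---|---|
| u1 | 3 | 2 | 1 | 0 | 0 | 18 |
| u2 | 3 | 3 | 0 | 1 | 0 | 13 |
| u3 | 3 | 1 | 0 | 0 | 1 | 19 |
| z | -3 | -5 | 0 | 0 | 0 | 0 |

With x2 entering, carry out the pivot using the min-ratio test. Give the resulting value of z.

65/3

Ratio test on column x2 — row 1: 18/2 = 9; row 2: 13/3 = 13/3; row 3: 19/1 = 19. Minimum is 13/3 at row 2 (u2 leaves); pivot element 3.
Pivot on row 2; the z-row RHS becomes 0 − (-5)·(13/3) = 65/3.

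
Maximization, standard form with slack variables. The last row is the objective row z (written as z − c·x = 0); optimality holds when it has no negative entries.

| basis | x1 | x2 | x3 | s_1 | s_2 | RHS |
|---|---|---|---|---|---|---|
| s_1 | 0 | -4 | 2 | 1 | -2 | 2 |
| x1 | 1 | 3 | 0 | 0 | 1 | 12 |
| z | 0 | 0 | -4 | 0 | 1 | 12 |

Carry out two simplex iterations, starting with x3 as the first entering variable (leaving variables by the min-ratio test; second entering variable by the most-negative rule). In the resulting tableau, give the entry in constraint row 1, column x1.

2/3

Ratio test on column x3 — row 1: 2/2 = 1; row 2: entry 0 ≤ 0. Minimum is 1 at row 1 (s_1 leaves); pivot element 2.
Divide row 1 by 2; eliminate column x3 from the other rows.
Second iteration: most negative z-row entry is -8 in column x2, so x2 enters.
Ratio test on column x2 — row 1: entry -2 ≤ 0; row 2: 12/3 = 4. Minimum is 4 at row 2 (x1 leaves); pivot element 3.
Divide row 2 by 3; eliminate column x2 from the other rows.
After both pivots, the entry at constraint row 1, column x1 is 2/3.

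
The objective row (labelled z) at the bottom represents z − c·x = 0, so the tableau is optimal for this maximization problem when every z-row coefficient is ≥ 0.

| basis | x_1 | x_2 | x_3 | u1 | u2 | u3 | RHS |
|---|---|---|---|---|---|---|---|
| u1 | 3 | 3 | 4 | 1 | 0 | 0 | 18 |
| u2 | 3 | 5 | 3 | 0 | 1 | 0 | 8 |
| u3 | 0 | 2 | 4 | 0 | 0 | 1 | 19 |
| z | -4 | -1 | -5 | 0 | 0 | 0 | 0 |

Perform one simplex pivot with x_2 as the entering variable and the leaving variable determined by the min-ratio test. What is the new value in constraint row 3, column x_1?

Ratio test on column x_2 — row 1: 18/3 = 6; row 2: 8/5 = 8/5; row 3: 19/2 = 19/2. Minimum is 8/5 at row 2 (u2 leaves); pivot element 5.
Divide row 2 by 5; eliminate column x_2 from the other rows.
Row 3 update in column x_1: 0 − 2·(3/5) = -6/5.

-6/5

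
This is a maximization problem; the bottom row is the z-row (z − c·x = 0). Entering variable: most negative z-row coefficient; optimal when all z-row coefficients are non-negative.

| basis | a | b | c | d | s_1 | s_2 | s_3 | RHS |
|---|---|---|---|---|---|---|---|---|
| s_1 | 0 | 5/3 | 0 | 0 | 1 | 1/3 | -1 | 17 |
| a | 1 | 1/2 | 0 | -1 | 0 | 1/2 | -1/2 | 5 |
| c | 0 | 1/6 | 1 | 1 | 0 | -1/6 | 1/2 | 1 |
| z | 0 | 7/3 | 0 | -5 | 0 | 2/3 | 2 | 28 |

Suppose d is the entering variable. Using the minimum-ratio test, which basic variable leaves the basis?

c

Column d entries and ratios — s_1: 0 ≤ 0, skip; a: -1 ≤ 0, skip; c: 1/1 = 1.
Smallest ratio is 1 in the row of c, so c leaves.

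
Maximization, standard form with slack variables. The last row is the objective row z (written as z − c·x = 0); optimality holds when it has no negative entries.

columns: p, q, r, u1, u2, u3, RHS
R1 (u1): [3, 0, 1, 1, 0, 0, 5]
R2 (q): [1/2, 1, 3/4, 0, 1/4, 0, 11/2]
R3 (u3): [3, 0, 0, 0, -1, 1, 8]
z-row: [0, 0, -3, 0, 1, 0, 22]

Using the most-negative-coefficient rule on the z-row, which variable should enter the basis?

Negative z-row entries: r: -3.
The most negative is -3 in column r, so r enters.

r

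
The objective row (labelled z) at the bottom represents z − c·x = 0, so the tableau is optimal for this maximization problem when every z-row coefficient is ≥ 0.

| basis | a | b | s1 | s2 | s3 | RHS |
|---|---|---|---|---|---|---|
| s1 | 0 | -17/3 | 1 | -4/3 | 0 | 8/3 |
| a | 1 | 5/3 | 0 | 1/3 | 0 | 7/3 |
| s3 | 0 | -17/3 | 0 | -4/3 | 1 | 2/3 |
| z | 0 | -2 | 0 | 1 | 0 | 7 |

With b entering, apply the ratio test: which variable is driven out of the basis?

a

Column b entries and ratios — s1: -17/3 ≤ 0, skip; a: (7/3)/(5/3) = 7/5; s3: -17/3 ≤ 0, skip.
Smallest ratio is 7/5 in the row of a, so a leaves.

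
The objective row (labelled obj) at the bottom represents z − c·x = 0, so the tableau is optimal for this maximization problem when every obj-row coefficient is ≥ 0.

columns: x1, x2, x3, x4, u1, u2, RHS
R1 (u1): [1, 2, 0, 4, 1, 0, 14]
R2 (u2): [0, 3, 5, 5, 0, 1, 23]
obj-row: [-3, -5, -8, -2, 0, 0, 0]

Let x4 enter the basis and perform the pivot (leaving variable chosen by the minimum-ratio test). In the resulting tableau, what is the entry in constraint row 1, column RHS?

Ratio test on column x4 — row 1: 14/4 = 7/2; row 2: 23/5 = 23/5. Minimum is 7/2 at row 1 (u1 leaves); pivot element 4.
Divide row 1 by 4; eliminate column x4 from the other rows.
In the new row 1, the RHS entry is the old entry divided by the pivot: 14/4 = 7/2.

7/2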